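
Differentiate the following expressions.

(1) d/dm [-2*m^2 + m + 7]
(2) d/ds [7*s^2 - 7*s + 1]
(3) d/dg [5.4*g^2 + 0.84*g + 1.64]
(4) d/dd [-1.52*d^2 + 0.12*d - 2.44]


(1) = 1 - 4*m
(2) = 14*s - 7
(3) = 10.8*g + 0.84
(4) = 0.12 - 3.04*d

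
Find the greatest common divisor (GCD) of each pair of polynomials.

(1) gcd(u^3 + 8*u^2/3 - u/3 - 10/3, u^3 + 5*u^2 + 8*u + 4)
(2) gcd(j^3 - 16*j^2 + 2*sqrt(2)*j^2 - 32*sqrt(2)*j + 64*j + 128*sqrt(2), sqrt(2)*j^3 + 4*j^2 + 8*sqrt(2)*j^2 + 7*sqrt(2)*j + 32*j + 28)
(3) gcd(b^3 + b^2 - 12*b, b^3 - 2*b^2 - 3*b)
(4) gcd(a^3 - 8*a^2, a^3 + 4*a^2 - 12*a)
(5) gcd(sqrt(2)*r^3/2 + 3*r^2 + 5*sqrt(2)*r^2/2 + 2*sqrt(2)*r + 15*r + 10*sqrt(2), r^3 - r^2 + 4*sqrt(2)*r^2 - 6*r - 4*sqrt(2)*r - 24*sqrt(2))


(1) = u + 2
(2) = j + 2*sqrt(2)
(3) = gcd(b*(b - 3)*(b + 4), b*(b - 3)*(b + 1)) = b^2 - 3*b
(4) = a
(5) = gcd((r + 5)*(r + 2*sqrt(2))*(sqrt(2)*r/2 + 1), (r - 3)*(r + 2)*(r + 4*sqrt(2))) = 1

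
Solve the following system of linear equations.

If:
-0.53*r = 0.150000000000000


Then:
r = -0.28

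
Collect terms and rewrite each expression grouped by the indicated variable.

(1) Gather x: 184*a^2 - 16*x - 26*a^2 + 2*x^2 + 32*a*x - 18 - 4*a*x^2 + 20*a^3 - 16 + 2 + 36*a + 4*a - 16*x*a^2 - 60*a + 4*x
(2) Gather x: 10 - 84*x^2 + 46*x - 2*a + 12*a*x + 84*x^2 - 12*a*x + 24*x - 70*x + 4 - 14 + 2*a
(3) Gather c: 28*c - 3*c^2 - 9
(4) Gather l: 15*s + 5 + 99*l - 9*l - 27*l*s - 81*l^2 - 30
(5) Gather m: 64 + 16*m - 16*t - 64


(1) = 20*a^3 + 158*a^2 - 20*a + x^2*(2 - 4*a) + x*(-16*a^2 + 32*a - 12) - 32
(2) = 0
(3) = -3*c^2 + 28*c - 9
(4) = -81*l^2 + l*(90 - 27*s) + 15*s - 25
(5) = 16*m - 16*t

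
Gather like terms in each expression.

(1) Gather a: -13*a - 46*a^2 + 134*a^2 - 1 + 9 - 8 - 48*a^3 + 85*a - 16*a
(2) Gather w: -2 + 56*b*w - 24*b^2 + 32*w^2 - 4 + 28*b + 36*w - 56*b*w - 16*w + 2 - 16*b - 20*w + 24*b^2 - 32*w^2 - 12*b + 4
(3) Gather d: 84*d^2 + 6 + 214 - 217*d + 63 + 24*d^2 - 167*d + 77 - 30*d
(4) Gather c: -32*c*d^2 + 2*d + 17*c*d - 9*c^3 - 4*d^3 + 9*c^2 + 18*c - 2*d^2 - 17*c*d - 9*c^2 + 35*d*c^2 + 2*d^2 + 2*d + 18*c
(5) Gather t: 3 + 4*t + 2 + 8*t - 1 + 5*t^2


(1) = -48*a^3 + 88*a^2 + 56*a
(2) = 0
(3) = 108*d^2 - 414*d + 360
(4) = -9*c^3 + 35*c^2*d + c*(36 - 32*d^2) - 4*d^3 + 4*d
(5) = 5*t^2 + 12*t + 4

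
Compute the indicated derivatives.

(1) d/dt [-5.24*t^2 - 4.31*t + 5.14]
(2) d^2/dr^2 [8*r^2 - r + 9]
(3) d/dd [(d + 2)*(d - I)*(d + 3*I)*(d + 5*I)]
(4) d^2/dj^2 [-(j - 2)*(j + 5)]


(1) = -10.48*t - 4.31
(2) = 16
(3) = 4*d^3 + d^2*(6 + 21*I) + d*(-14 + 28*I) - 14 + 15*I
(4) = -2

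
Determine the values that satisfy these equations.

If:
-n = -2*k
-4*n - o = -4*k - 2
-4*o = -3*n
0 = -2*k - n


Then:
No Solution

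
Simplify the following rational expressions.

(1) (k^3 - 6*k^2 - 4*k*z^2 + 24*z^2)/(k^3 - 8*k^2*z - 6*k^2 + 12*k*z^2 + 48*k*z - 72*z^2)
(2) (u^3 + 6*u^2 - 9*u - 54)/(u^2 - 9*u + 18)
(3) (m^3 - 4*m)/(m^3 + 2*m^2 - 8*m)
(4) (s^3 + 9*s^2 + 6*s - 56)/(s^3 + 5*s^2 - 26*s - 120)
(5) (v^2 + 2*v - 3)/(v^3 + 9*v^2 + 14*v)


(1) = (-k - 2*z)/(-k + 6*z)
(2) = (u^2 + 9*u + 18)/(u - 6)
(3) = (m + 2)/(m + 4)
(4) = (s^2 + 5*s - 14)/(s^2 + s - 30)
(5) = (v^2 + 2*v - 3)/(v^3 + 9*v^2 + 14*v)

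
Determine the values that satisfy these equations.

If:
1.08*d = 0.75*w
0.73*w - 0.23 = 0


Then:
d = 0.22
w = 0.32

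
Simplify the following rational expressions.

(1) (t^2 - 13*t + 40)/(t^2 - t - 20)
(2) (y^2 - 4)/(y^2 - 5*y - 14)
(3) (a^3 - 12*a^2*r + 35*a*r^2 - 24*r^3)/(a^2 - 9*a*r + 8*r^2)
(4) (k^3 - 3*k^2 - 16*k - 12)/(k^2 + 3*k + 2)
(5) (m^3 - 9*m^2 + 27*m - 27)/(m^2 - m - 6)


(1) = (t - 8)/(t + 4)
(2) = (y - 2)/(y - 7)
(3) = a - 3*r
(4) = k - 6
(5) = (m^2 - 6*m + 9)/(m + 2)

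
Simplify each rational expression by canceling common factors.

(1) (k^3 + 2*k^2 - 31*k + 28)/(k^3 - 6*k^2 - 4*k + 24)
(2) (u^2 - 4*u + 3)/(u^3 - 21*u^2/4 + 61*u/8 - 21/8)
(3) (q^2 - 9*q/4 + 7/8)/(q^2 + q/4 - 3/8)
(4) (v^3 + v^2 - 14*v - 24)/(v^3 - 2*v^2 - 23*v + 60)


(1) = (k^3 + 2*k^2 - 31*k + 28)/(k^3 - 6*k^2 - 4*k + 24)
(2) = (8*u - 8)/(8*u^2 - 18*u + 7)
(3) = (4*q - 7)/(4*q + 3)
(4) = (v^2 + 5*v + 6)/(v^2 + 2*v - 15)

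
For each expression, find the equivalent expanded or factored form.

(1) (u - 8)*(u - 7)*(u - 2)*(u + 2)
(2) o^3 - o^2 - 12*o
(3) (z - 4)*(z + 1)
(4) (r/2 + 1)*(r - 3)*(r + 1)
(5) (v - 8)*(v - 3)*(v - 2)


(1) = u^4 - 15*u^3 + 52*u^2 + 60*u - 224
(2) = o*(o - 4)*(o + 3)
(3) = z^2 - 3*z - 4
(4) = r^3/2 - 7*r/2 - 3
(5) = v^3 - 13*v^2 + 46*v - 48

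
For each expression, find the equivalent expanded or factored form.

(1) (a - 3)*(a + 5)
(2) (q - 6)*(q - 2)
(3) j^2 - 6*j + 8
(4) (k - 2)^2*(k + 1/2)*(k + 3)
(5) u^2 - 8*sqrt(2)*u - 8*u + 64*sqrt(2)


(1) = a^2 + 2*a - 15
(2) = q^2 - 8*q + 12
(3) = (j - 4)*(j - 2)
(4) = k^4 - k^3/2 - 17*k^2/2 + 8*k + 6
(5) = (u - 8)*(u - 8*sqrt(2))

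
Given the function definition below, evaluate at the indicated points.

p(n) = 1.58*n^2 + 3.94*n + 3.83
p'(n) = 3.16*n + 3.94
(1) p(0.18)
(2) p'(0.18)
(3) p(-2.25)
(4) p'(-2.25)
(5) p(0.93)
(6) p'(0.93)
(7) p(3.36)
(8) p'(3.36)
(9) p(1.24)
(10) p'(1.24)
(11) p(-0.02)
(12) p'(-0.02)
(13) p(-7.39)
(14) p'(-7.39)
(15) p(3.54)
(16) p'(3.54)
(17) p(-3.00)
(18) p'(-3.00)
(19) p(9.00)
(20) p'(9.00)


(1) = 4.59
(2) = 4.51
(3) = 2.96
(4) = -3.17
(5) = 8.86
(6) = 6.88
(7) = 34.91
(8) = 14.56
(9) = 11.15
(10) = 7.86
(11) = 3.75
(12) = 3.88
(13) = 61.00
(14) = -19.41
(15) = 37.58
(16) = 15.13
(17) = 6.23
(18) = -5.54
(19) = 167.27
(20) = 32.38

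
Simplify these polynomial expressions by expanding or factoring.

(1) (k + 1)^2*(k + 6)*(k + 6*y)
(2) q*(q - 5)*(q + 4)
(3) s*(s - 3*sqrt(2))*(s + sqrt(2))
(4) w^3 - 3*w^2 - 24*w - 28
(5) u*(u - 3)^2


(1) = k^4 + 6*k^3*y + 8*k^3 + 48*k^2*y + 13*k^2 + 78*k*y + 6*k + 36*y
(2) = q^3 - q^2 - 20*q
(3) = s^3 - 2*sqrt(2)*s^2 - 6*s
(4) = (w - 7)*(w + 2)^2
(5) = u^3 - 6*u^2 + 9*u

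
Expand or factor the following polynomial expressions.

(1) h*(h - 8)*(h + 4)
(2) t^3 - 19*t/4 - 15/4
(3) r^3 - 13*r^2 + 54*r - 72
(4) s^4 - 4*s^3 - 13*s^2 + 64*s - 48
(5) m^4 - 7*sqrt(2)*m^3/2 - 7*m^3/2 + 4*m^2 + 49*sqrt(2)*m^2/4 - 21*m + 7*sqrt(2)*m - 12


(1) = h^3 - 4*h^2 - 32*h
(2) = (t - 5/2)*(t + 1)*(t + 3/2)
(3) = (r - 6)*(r - 4)*(r - 3)
(4) = (s - 4)*(s - 3)*(s - 1)*(s + 4)
(5) = (m - 4)*(m + 1/2)*(m - 2*sqrt(2))*(m - 3*sqrt(2)/2)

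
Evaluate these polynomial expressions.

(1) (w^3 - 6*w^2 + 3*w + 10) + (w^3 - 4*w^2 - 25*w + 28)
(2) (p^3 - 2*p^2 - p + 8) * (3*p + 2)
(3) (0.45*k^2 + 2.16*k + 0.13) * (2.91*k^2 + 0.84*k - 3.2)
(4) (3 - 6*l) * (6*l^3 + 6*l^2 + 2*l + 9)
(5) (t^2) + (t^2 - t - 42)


(1) = 2*w^3 - 10*w^2 - 22*w + 38
(2) = 3*p^4 - 4*p^3 - 7*p^2 + 22*p + 16
(3) = 1.3095*k^4 + 6.6636*k^3 + 0.7527*k^2 - 6.8028*k - 0.416
(4) = -36*l^4 - 18*l^3 + 6*l^2 - 48*l + 27
(5) = 2*t^2 - t - 42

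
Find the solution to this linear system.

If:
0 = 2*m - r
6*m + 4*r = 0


Then:
m = 0
r = 0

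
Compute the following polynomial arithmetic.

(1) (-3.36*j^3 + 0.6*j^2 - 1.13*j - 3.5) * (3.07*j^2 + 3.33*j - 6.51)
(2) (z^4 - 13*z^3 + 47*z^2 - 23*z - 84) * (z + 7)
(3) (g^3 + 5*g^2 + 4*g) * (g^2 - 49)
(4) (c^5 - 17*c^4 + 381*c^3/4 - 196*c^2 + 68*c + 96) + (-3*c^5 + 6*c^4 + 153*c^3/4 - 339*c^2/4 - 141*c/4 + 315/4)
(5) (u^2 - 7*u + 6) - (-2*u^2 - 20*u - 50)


(1) = -10.3152*j^5 - 9.3468*j^4 + 20.4025*j^3 - 18.4139*j^2 - 4.2987*j + 22.785
(2) = z^5 - 6*z^4 - 44*z^3 + 306*z^2 - 245*z - 588
(3) = g^5 + 5*g^4 - 45*g^3 - 245*g^2 - 196*g
(4) = -2*c^5 - 11*c^4 + 267*c^3/2 - 1123*c^2/4 + 131*c/4 + 699/4
(5) = 3*u^2 + 13*u + 56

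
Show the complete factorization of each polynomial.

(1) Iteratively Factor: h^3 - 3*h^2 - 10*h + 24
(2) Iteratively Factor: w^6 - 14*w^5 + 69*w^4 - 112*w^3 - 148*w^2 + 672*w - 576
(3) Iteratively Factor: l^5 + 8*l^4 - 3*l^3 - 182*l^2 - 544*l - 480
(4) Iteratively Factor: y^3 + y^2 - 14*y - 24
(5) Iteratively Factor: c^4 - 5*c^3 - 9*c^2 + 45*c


(1) = (h - 2)*(h^2 - h - 12) = (h - 4)*(h - 2)*(h + 3)
(2) = (w - 3)*(w^5 - 11*w^4 + 36*w^3 - 4*w^2 - 160*w + 192) = (w - 3)*(w + 2)*(w^4 - 13*w^3 + 62*w^2 - 128*w + 96) = (w - 4)*(w - 3)*(w + 2)*(w^3 - 9*w^2 + 26*w - 24) = (w - 4)^2*(w - 3)*(w + 2)*(w^2 - 5*w + 6) = (w - 4)^2*(w - 3)*(w - 2)*(w + 2)*(w - 3)
(3) = (l + 2)*(l^4 + 6*l^3 - 15*l^2 - 152*l - 240) = (l - 5)*(l + 2)*(l^3 + 11*l^2 + 40*l + 48) = (l - 5)*(l + 2)*(l + 3)*(l^2 + 8*l + 16) = (l - 5)*(l + 2)*(l + 3)*(l + 4)*(l + 4)
(4) = (y + 3)*(y^2 - 2*y - 8) = (y - 4)*(y + 3)*(y + 2)
(5) = (c - 5)*(c^3 - 9*c) = c*(c - 5)*(c^2 - 9) = c*(c - 5)*(c + 3)*(c - 3)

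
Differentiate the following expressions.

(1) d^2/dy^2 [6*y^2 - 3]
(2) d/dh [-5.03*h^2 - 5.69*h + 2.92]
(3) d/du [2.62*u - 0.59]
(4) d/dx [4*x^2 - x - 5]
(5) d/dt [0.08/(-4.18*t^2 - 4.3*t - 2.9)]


(1) = 12
(2) = -10.06*h - 5.69
(3) = 2.62000000000000
(4) = 8*x - 1
(5) = (0.6688*t + 0.344)/(4.18*t^2 + 4.3*t + 2.9)^2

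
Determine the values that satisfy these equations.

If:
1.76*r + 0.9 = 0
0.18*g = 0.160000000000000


Then:
g = 0.89
r = -0.51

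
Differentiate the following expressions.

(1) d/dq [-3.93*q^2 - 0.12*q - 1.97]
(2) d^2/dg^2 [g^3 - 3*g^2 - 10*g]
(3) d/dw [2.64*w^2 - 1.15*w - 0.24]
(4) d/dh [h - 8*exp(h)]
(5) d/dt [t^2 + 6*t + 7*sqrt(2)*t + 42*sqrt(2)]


(1) = -7.86*q - 0.12
(2) = 6*g - 6
(3) = 5.28*w - 1.15
(4) = 1 - 8*exp(h)
(5) = 2*t + 6 + 7*sqrt(2)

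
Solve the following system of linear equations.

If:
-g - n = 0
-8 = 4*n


Then:
g = 2
n = -2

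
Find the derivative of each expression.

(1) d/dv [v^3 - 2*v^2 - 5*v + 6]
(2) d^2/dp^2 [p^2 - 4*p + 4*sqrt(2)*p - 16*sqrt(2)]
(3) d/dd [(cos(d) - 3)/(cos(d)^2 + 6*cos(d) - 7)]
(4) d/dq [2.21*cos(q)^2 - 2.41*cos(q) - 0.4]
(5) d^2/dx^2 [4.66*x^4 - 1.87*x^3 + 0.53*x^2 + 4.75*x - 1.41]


(1) = 3*v^2 - 4*v - 5
(2) = 2
(3) = (cos(d)^2 - 6*cos(d) - 11)*sin(d)/(cos(d)^2 + 6*cos(d) - 7)^2
(4) = (2.41 - 4.42*cos(q))*sin(q)
(5) = 55.92*x^2 - 11.22*x + 1.06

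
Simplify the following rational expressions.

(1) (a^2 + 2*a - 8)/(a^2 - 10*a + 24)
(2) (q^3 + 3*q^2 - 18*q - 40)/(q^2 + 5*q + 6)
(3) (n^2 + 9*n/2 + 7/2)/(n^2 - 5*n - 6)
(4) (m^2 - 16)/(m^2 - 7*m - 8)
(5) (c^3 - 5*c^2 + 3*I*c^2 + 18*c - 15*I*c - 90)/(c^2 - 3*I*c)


(1) = (a^2 + 2*a - 8)/(a^2 - 10*a + 24)
(2) = (q^2 + q - 20)/(q + 3)
(3) = (2*n + 7)/(2*n - 12)
(4) = (m^2 - 16)/(m^2 - 7*m - 8)
(5) = (c^2 + c*(-5 + 6*I) - 30*I)/c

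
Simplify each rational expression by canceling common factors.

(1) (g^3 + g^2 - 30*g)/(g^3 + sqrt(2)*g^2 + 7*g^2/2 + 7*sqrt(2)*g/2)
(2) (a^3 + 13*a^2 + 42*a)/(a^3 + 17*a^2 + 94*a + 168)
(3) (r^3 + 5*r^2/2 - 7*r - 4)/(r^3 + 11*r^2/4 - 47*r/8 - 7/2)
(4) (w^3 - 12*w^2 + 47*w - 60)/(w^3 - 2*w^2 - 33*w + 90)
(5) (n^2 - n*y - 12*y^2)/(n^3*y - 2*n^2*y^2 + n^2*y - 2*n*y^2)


(1) = (2*g^2 + 2*g - 60)/(2*g^2 + g*(2*sqrt(2) + 7) + 7*sqrt(2))
(2) = a/(a + 4)
(3) = (4*r - 8)/(4*r - 7)
(4) = (w - 4)/(w + 6)
(5) = (-n^2 + n*y + 12*y^2)/(-n^3*y + 2*n^2*y^2 - n^2*y + 2*n*y^2)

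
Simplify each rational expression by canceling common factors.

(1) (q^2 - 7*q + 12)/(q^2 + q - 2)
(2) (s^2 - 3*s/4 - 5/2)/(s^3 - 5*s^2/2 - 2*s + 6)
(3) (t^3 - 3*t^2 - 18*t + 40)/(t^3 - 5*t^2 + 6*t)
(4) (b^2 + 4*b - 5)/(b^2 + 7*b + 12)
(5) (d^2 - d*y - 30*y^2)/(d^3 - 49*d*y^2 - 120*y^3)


(1) = (q^2 - 7*q + 12)/(q^2 + q - 2)
(2) = (4*s + 5)/(4*s^2 - 2*s - 12)
(3) = (t^2 - t - 20)/(t^2 - 3*t)
(4) = (b^2 + 4*b - 5)/(b^2 + 7*b + 12)
(5) = (-d + 6*y)/(-d^2 + 5*d*y + 24*y^2)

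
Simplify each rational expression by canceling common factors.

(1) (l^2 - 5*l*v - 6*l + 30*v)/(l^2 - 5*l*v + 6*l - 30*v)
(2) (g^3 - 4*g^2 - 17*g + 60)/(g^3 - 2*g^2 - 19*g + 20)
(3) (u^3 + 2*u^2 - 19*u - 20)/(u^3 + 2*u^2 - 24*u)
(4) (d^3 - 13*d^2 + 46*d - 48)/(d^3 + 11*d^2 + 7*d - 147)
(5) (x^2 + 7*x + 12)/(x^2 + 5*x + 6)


(1) = (l - 6)/(l + 6)
(2) = (g - 3)/(g - 1)
(3) = (u^2 + 6*u + 5)/(u^2 + 6*u)
(4) = (d^2 - 10*d + 16)/(d^2 + 14*d + 49)
(5) = (x + 4)/(x + 2)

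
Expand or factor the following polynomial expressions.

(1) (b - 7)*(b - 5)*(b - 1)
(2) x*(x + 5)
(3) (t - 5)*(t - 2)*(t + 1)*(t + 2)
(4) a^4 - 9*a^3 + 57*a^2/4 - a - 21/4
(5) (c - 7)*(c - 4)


(1) = b^3 - 13*b^2 + 47*b - 35
(2) = x^2 + 5*x
(3) = t^4 - 4*t^3 - 9*t^2 + 16*t + 20
(4) = (a - 7)*(a - 3/2)*(a - 1)*(a + 1/2)
(5) = c^2 - 11*c + 28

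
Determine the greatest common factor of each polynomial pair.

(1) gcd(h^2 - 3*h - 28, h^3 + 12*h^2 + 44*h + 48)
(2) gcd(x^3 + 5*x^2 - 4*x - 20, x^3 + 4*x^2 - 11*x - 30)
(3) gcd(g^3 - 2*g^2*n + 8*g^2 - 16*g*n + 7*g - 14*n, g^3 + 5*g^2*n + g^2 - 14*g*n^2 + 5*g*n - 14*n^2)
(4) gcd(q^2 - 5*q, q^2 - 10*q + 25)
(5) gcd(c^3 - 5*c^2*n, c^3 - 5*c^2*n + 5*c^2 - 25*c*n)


(1) = gcd((h - 7)*(h + 4), (h + 2)*(h + 4)*(h + 6)) = h + 4
(2) = gcd((x - 2)*(x + 2)*(x + 5), (x - 3)*(x + 2)*(x + 5)) = x^2 + 7*x + 10
(3) = gcd((g + 1)*(g + 7)*(g - 2*n), (g + 1)*(g - 2*n)*(g + 7*n)) = g^2 - 2*g*n + g - 2*n
(4) = gcd(q*(q - 5), (q - 5)^2) = q - 5
(5) = c^2 - 5*c*n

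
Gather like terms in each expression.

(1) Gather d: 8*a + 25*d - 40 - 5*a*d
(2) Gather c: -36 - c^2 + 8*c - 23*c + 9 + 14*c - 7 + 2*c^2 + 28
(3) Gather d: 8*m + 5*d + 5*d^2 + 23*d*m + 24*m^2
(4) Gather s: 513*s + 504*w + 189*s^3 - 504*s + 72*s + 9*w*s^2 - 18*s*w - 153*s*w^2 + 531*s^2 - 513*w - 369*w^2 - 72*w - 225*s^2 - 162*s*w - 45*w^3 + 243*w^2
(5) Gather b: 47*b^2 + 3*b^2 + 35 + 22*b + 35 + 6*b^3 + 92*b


(1) = 8*a + d*(25 - 5*a) - 40
(2) = c^2 - c - 6
(3) = 5*d^2 + d*(23*m + 5) + 24*m^2 + 8*m
(4) = 189*s^3 + s^2*(9*w + 306) + s*(-153*w^2 - 180*w + 81) - 45*w^3 - 126*w^2 - 81*w
(5) = 6*b^3 + 50*b^2 + 114*b + 70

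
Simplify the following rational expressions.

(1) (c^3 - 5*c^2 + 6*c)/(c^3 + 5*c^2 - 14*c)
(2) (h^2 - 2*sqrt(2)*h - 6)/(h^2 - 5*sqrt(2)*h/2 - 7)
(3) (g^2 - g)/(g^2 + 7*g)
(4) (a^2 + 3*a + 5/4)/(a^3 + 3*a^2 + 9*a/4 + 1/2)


(1) = (c - 3)/(c + 7)
(2) = (2*h - 6*sqrt(2))/(2*h - 7*sqrt(2))
(3) = (g - 1)/(g + 7)
(4) = (2*a + 5)/(2*a^2 + 5*a + 2)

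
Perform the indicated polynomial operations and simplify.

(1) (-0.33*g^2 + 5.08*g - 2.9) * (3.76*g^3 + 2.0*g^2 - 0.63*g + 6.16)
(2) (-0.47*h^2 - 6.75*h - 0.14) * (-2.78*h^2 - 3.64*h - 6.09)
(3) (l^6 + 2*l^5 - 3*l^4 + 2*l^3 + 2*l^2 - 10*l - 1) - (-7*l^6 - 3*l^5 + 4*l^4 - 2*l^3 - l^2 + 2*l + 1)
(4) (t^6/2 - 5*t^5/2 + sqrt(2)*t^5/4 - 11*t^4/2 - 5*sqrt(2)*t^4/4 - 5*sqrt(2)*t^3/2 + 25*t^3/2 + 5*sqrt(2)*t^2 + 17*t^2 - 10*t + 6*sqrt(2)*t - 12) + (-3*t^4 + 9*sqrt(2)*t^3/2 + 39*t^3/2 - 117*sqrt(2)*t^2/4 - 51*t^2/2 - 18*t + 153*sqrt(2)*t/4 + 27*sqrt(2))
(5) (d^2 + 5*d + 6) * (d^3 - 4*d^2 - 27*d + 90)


(1) = -1.2408*g^5 + 18.4408*g^4 - 0.5361*g^3 - 11.0332*g^2 + 33.1198*g - 17.864
(2) = 1.3066*h^4 + 20.4758*h^3 + 27.8215*h^2 + 41.6171*h + 0.8526
(3) = 8*l^6 + 5*l^5 - 7*l^4 + 4*l^3 + 3*l^2 - 12*l - 2
(4) = t^6/2 - 5*t^5/2 + sqrt(2)*t^5/4 - 17*t^4/2 - 5*sqrt(2)*t^4/4 + 2*sqrt(2)*t^3 + 32*t^3 - 97*sqrt(2)*t^2/4 - 17*t^2/2 - 28*t + 177*sqrt(2)*t/4 - 12 + 27*sqrt(2)
(5) = d^5 + d^4 - 41*d^3 - 69*d^2 + 288*d + 540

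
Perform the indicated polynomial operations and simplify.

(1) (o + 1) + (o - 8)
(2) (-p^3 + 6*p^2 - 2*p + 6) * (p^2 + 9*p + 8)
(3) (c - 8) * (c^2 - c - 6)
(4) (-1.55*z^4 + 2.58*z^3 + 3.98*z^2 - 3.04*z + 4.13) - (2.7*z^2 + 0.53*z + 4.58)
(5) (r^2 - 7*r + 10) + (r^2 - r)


(1) = 2*o - 7
(2) = -p^5 - 3*p^4 + 44*p^3 + 36*p^2 + 38*p + 48
(3) = c^3 - 9*c^2 + 2*c + 48
(4) = -1.55*z^4 + 2.58*z^3 + 1.28*z^2 - 3.57*z - 0.45
(5) = 2*r^2 - 8*r + 10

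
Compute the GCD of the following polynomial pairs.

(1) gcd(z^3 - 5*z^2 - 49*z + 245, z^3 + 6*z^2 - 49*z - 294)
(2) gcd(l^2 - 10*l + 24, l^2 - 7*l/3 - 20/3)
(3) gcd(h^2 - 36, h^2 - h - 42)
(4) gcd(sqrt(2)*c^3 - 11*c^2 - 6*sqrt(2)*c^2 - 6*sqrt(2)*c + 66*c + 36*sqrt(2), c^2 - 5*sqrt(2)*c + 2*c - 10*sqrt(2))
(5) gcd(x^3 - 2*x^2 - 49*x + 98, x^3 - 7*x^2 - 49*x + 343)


(1) = gcd((z - 7)*(z - 5)*(z + 7), (z - 7)*(z + 6)*(z + 7)) = z^2 - 49
(2) = gcd((l - 6)*(l - 4), (l - 4)*(l + 5/3)) = l - 4
(3) = h + 6
(4) = gcd((c - 6)*(c - 6*sqrt(2))*(sqrt(2)*c + 1), (c + 2)*(c - 5*sqrt(2))) = 1
(5) = x^2 - 49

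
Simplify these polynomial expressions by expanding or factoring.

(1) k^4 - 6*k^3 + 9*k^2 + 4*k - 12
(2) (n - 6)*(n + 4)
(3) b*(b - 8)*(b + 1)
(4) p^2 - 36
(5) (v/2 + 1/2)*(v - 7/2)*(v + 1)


(1) = (k - 3)*(k - 2)^2*(k + 1)
(2) = n^2 - 2*n - 24
(3) = b^3 - 7*b^2 - 8*b
(4) = (p - 6)*(p + 6)
(5) = v^3/2 - 3*v^2/4 - 3*v - 7/4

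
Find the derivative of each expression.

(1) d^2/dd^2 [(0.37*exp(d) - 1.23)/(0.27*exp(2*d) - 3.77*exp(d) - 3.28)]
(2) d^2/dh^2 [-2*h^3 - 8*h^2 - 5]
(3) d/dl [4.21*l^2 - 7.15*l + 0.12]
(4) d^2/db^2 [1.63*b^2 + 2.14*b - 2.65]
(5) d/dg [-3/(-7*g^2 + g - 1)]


(1) = (0.026973*exp(4*d) + 0.017955*exp(3*d) + 5.722083*exp(2*d) - 26.414291*exp(d) + 19.190296)*exp(d)/(0.019683*exp(6*d) - 0.824499*exp(5*d) + 10.795113*exp(4*d) - 33.550361*exp(3*d) - 131.140632*exp(2*d) - 121.677504*exp(d) - 35.287552)
(2) = -12*h - 16
(3) = 8.42*l - 7.15
(4) = 3.26000000000000
(5) = 3*(1 - 14*g)/(7*g^2 - g + 1)^2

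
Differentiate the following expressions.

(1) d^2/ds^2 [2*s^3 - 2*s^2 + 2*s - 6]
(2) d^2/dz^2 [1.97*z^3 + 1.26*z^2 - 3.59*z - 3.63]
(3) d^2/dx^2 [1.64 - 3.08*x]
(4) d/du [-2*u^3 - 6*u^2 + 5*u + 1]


(1) = 12*s - 4
(2) = 11.82*z + 2.52
(3) = 0
(4) = -6*u^2 - 12*u + 5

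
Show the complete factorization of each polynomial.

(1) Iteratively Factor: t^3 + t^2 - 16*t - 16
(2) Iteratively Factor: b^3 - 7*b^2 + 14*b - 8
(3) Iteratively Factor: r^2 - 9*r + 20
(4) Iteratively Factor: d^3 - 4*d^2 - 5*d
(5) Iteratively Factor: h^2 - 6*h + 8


(1) = (t + 1)*(t^2 - 16) = (t - 4)*(t + 1)*(t + 4)
(2) = (b - 4)*(b^2 - 3*b + 2) = (b - 4)*(b - 1)*(b - 2)
(3) = (r - 5)*(r - 4)
(4) = (d - 5)*(d^2 + d) = (d - 5)*(d + 1)*(d)
(5) = (h - 4)*(h - 2)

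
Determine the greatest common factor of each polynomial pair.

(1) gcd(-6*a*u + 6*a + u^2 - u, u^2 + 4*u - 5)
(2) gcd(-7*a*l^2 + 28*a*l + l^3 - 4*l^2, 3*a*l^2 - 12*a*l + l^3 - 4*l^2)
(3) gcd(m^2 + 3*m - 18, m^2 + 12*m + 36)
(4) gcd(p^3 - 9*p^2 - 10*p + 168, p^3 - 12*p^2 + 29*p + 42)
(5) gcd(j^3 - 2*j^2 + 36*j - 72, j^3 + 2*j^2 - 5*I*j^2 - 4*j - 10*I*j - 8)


(1) = u - 1
(2) = gcd(l*(-7*a + l)*(l - 4), l*(3*a + l)*(l - 4)) = l^2 - 4*l
(3) = m + 6
(4) = p^2 - 13*p + 42
(5) = gcd((j - 2)*(j - 6*I)*(j + 6*I), (j + 2)*(j - 4*I)*(j - I)) = 1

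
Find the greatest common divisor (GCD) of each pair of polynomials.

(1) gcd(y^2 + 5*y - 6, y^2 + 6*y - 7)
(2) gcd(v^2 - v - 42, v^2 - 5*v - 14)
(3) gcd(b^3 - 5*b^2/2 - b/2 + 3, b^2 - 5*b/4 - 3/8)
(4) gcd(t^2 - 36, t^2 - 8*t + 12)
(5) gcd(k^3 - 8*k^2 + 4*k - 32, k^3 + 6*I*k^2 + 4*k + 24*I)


(1) = gcd((y - 1)*(y + 6), (y - 1)*(y + 7)) = y - 1
(2) = gcd((v - 7)*(v + 6), (v - 7)*(v + 2)) = v - 7
(3) = gcd((b - 2)*(b - 3/2)*(b + 1), (b - 3/2)*(b + 1/4)) = b - 3/2
(4) = gcd((t - 6)*(t + 6), (t - 6)*(t - 2)) = t - 6
(5) = k^2 + 4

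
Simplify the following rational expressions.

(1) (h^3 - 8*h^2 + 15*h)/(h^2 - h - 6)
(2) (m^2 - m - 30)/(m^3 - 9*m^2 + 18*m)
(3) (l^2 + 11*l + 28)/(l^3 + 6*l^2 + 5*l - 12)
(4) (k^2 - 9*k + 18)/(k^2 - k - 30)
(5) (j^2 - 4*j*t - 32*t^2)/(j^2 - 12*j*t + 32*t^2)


(1) = (h^2 - 5*h)/(h + 2)
(2) = (m + 5)/(m^2 - 3*m)
(3) = (l + 7)/(l^2 + 2*l - 3)
(4) = (k - 3)/(k + 5)
(5) = (-j - 4*t)/(-j + 4*t)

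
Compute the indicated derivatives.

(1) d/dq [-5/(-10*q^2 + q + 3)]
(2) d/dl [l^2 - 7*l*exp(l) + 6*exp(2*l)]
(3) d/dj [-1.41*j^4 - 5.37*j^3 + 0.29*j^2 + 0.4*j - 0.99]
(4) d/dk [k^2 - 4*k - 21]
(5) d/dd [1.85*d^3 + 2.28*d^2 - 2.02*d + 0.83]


(1) = 5*(1 - 20*q)/(-10*q^2 + q + 3)^2
(2) = -7*l*exp(l) + 2*l + 12*exp(2*l) - 7*exp(l)
(3) = -5.64*j^3 - 16.11*j^2 + 0.58*j + 0.4
(4) = 2*k - 4
(5) = 5.55*d^2 + 4.56*d - 2.02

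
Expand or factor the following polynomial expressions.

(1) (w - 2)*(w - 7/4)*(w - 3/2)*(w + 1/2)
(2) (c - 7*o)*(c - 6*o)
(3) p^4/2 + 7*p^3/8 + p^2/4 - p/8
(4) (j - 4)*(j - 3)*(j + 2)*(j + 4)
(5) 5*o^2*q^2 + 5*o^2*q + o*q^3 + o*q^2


(1) = w^4 - 19*w^3/4 + 13*w^2/2 - 11*w/16 - 21/8
(2) = c^2 - 13*c*o + 42*o^2
(3) = p*(p/2 + 1/2)*(p - 1/4)*(p + 1)
(4) = j^4 - j^3 - 22*j^2 + 16*j + 96
(5) = q*(5*o + q)*(o*q + o)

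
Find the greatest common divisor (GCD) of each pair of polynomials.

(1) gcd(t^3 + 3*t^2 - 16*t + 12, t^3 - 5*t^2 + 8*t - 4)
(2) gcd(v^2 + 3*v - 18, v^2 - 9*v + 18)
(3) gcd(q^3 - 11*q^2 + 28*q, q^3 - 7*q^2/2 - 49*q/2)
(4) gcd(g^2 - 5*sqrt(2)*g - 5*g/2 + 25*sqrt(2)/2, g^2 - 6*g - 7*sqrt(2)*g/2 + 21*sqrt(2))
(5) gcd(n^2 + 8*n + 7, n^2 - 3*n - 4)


(1) = gcd((t - 2)*(t - 1)*(t + 6), (t - 2)^2*(t - 1)) = t^2 - 3*t + 2
(2) = gcd((v - 3)*(v + 6), (v - 6)*(v - 3)) = v - 3
(3) = q^2 - 7*q
(4) = gcd((g - 5/2)*(g - 5*sqrt(2)), (g - 6)*(g - 7*sqrt(2)/2)) = 1
(5) = n + 1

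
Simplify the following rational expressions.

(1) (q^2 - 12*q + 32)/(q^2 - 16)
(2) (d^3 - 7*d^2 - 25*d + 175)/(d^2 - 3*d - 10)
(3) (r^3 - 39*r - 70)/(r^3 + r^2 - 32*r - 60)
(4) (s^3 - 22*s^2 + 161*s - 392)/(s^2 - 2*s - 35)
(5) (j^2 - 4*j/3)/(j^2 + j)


(1) = (q - 8)/(q + 4)
(2) = (d^2 - 2*d - 35)/(d + 2)
(3) = (r - 7)/(r - 6)
(4) = (s^2 - 15*s + 56)/(s + 5)
(5) = (3*j - 4)/(3*j + 3)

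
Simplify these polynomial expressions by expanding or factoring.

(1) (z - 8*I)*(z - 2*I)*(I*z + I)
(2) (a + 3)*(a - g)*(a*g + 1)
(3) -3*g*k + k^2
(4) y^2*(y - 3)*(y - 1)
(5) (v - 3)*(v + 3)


(1) = I*z^3 + 10*z^2 + I*z^2 + 10*z - 16*I*z - 16*I
(2) = a^3*g - a^2*g^2 + 3*a^2*g + a^2 - 3*a*g^2 - a*g + 3*a - 3*g
(3) = k*(-3*g + k)
(4) = y^4 - 4*y^3 + 3*y^2
(5) = v^2 - 9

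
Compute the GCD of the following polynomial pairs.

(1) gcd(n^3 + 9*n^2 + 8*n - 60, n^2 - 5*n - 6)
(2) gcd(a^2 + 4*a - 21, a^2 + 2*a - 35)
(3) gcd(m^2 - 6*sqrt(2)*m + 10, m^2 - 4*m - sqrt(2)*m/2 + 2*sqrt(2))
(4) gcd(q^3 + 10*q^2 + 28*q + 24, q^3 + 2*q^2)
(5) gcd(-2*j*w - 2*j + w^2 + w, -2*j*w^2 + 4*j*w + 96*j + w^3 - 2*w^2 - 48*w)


(1) = gcd((n - 2)*(n + 5)*(n + 6), (n - 6)*(n + 1)) = 1
(2) = a + 7
(3) = gcd((m - 5*sqrt(2))*(m - sqrt(2)), (m - 4)*(m - sqrt(2)/2)) = 1
(4) = gcd((q + 2)^2*(q + 6), q^2*(q + 2)) = q + 2
(5) = gcd((-2*j + w)*(w + 1), (-2*j + w)*(w - 8)*(w + 6)) = -2*j + w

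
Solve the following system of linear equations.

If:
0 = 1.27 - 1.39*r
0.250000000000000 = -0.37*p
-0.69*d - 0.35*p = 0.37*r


Then:
d = -0.15
p = -0.68
r = 0.91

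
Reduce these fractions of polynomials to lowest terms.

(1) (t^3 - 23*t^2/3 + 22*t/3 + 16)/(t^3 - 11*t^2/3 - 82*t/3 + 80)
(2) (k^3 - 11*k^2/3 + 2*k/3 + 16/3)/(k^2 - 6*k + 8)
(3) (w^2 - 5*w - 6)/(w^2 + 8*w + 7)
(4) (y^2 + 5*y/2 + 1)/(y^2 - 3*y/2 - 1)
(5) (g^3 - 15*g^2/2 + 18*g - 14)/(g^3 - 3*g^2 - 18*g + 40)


(1) = (t + 1)/(t + 5)
(2) = (3*k^2 - 5*k - 8)/(3*k - 12)
(3) = (w - 6)/(w + 7)
(4) = (y + 2)/(y - 2)
(5) = (2*g^2 - 11*g + 14)/(2*g^2 - 2*g - 40)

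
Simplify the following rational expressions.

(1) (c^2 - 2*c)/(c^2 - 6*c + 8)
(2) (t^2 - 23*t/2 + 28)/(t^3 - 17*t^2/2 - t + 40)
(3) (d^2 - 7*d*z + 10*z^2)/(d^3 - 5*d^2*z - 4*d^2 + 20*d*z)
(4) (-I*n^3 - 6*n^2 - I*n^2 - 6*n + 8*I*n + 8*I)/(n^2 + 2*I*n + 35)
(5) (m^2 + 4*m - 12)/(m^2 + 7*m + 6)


(1) = c/(c - 4)
(2) = (2*t - 7)/(2*t^2 - t - 10)
(3) = (d - 2*z)/(d^2 - 4*d)
(4) = (-I*n^3 + n^2*(-6 - I) + n*(-6 + 8*I) + 8*I)/(n^2 + 2*I*n + 35)
(5) = (m - 2)/(m + 1)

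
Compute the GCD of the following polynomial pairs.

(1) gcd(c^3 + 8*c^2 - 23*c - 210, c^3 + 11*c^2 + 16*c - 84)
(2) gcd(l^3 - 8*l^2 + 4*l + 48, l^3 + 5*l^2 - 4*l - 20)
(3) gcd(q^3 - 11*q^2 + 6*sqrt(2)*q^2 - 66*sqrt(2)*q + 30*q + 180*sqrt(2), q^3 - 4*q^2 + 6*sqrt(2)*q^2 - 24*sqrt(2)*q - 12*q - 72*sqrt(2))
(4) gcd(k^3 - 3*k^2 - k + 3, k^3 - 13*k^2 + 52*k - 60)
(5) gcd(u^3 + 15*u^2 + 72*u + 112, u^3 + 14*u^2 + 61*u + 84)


(1) = gcd((c - 5)*(c + 6)*(c + 7), (c - 2)*(c + 6)*(c + 7)) = c^2 + 13*c + 42
(2) = l + 2
(3) = q^2 + q*(-6 + 6*sqrt(2)) - 36*sqrt(2)
(4) = 1
(5) = gcd((u + 4)^2*(u + 7), (u + 3)*(u + 4)*(u + 7)) = u^2 + 11*u + 28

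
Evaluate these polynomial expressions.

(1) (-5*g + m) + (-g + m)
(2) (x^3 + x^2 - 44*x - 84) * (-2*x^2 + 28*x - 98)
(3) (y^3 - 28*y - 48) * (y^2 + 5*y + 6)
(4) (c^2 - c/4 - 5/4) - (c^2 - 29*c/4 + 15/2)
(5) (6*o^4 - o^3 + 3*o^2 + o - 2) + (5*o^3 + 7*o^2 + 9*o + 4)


(1) = -6*g + 2*m
(2) = -2*x^5 + 26*x^4 + 18*x^3 - 1162*x^2 + 1960*x + 8232
(3) = y^5 + 5*y^4 - 22*y^3 - 188*y^2 - 408*y - 288
(4) = 7*c - 35/4
(5) = 6*o^4 + 4*o^3 + 10*o^2 + 10*o + 2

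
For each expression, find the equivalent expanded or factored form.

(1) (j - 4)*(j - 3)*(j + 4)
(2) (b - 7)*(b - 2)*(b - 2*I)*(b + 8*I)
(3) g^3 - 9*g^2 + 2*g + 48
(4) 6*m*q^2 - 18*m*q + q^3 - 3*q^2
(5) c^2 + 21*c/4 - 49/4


(1) = j^3 - 3*j^2 - 16*j + 48
(2) = b^4 - 9*b^3 + 6*I*b^3 + 30*b^2 - 54*I*b^2 - 144*b + 84*I*b + 224
(3) = (g - 8)*(g - 3)*(g + 2)
(4) = q*(6*m + q)*(q - 3)
(5) = (c - 7/4)*(c + 7)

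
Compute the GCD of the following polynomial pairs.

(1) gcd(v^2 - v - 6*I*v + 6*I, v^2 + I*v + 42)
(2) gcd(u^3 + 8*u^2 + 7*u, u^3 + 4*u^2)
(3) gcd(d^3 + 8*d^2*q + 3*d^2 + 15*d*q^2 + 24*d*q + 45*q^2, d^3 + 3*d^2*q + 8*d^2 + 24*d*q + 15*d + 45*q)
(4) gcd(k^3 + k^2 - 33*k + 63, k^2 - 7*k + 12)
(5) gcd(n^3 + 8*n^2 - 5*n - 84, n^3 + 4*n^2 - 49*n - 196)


(1) = v - 6*I
(2) = gcd(u*(u + 1)*(u + 7), u^2*(u + 4)) = u
(3) = d^2 + 3*d*q + 3*d + 9*q
(4) = gcd((k - 3)^2*(k + 7), (k - 4)*(k - 3)) = k - 3
(5) = n^2 + 11*n + 28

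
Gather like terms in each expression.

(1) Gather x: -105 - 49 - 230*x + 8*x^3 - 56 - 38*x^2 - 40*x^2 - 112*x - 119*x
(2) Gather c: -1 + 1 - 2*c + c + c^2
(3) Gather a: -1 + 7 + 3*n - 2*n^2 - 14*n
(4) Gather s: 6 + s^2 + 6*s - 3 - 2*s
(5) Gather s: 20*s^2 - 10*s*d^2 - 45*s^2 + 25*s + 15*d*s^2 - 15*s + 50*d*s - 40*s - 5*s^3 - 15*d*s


(1) = 8*x^3 - 78*x^2 - 461*x - 210
(2) = c^2 - c
(3) = -2*n^2 - 11*n + 6
(4) = s^2 + 4*s + 3
(5) = -5*s^3 + s^2*(15*d - 25) + s*(-10*d^2 + 35*d - 30)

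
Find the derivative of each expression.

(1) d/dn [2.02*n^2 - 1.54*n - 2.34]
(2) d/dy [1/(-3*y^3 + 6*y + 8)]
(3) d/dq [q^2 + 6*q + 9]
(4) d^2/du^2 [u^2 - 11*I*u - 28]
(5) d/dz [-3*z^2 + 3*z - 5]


(1) = 4.04*n - 1.54
(2) = 3*(3*y^2 - 2)/(-3*y^3 + 6*y + 8)^2
(3) = 2*q + 6
(4) = 2
(5) = 3 - 6*z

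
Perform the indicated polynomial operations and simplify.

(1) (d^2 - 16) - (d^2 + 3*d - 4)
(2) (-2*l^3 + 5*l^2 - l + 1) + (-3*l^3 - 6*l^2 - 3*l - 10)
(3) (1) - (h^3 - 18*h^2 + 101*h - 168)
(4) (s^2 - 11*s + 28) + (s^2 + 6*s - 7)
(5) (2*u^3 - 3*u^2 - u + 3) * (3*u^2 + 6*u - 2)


(1) = -3*d - 12
(2) = -5*l^3 - l^2 - 4*l - 9
(3) = -h^3 + 18*h^2 - 101*h + 169
(4) = 2*s^2 - 5*s + 21
(5) = 6*u^5 + 3*u^4 - 25*u^3 + 9*u^2 + 20*u - 6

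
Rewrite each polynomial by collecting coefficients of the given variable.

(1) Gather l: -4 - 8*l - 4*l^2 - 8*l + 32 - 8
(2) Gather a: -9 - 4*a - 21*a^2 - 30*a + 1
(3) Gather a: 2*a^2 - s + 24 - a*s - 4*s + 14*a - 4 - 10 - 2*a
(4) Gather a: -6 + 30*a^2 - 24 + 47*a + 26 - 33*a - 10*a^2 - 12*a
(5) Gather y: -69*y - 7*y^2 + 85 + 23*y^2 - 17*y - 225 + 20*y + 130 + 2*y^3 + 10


(1) = -4*l^2 - 16*l + 20
(2) = -21*a^2 - 34*a - 8
(3) = 2*a^2 + a*(12 - s) - 5*s + 10
(4) = 20*a^2 + 2*a - 4
(5) = 2*y^3 + 16*y^2 - 66*y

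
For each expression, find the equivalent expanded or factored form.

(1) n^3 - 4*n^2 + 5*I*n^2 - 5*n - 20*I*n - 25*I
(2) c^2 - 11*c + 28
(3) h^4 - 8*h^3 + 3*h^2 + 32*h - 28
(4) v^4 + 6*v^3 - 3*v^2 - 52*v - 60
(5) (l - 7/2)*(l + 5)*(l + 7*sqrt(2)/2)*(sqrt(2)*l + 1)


(1) = (n - 5)*(n + 1)*(n + 5*I)
(2) = (c - 7)*(c - 4)
(3) = (h - 7)*(h - 2)*(h - 1)*(h + 2)
(4) = (v - 3)*(v + 2)^2*(v + 5)
(5) = sqrt(2)*l^4 + 3*sqrt(2)*l^3/2 + 8*l^3 - 14*sqrt(2)*l^2 + 12*l^2 - 140*l + 21*sqrt(2)*l/4 - 245*sqrt(2)/4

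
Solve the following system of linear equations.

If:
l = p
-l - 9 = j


Then:
j = -p - 9
l = p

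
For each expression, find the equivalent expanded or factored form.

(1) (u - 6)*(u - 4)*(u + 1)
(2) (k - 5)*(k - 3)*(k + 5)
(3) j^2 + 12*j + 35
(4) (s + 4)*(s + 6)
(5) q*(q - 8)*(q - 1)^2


(1) = u^3 - 9*u^2 + 14*u + 24
(2) = k^3 - 3*k^2 - 25*k + 75
(3) = (j + 5)*(j + 7)
(4) = s^2 + 10*s + 24
(5) = q^4 - 10*q^3 + 17*q^2 - 8*q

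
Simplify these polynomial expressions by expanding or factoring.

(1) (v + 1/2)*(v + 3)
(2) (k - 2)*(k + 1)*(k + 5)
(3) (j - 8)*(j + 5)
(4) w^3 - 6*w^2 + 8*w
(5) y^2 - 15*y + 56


(1) = v^2 + 7*v/2 + 3/2
(2) = k^3 + 4*k^2 - 7*k - 10
(3) = j^2 - 3*j - 40
(4) = w*(w - 4)*(w - 2)
(5) = (y - 8)*(y - 7)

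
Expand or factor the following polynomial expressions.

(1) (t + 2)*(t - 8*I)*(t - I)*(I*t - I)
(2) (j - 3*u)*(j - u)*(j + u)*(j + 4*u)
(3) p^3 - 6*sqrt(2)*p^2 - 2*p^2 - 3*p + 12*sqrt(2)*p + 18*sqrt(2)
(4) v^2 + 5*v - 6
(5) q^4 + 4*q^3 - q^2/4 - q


(1) = I*t^4 + 9*t^3 + I*t^3 + 9*t^2 - 10*I*t^2 - 18*t - 8*I*t + 16*I
(2) = j^4 + j^3*u - 13*j^2*u^2 - j*u^3 + 12*u^4
(3) = (p - 3)*(p + 1)*(p - 6*sqrt(2))
(4) = (v - 1)*(v + 6)
(5) = q*(q - 1/2)*(q + 1/2)*(q + 4)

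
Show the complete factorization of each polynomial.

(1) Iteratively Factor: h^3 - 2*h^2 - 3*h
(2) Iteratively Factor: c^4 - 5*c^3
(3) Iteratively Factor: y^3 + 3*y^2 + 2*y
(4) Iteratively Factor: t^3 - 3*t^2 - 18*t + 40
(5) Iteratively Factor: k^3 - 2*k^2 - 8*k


(1) = (h - 3)*(h^2 + h) = h*(h - 3)*(h + 1)
(2) = (c)*(c^3 - 5*c^2) = c^2*(c^2 - 5*c) = c^3*(c - 5)
(3) = (y)*(y^2 + 3*y + 2) = y*(y + 2)*(y + 1)
(4) = (t - 2)*(t^2 - t - 20) = (t - 2)*(t + 4)*(t - 5)
(5) = (k + 2)*(k^2 - 4*k) = k*(k + 2)*(k - 4)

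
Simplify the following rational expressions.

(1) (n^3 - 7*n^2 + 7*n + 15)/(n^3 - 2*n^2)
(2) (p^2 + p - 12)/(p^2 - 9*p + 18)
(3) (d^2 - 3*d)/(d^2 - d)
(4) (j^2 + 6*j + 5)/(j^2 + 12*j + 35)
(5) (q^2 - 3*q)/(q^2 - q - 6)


(1) = (n^3 - 7*n^2 + 7*n + 15)/(n^3 - 2*n^2)
(2) = (p + 4)/(p - 6)
(3) = (d - 3)/(d - 1)
(4) = (j + 1)/(j + 7)
(5) = q/(q + 2)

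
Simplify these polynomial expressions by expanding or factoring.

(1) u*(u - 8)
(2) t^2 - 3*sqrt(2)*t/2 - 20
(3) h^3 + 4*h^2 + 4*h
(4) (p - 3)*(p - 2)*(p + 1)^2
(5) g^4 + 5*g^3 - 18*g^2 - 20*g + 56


(1) = u^2 - 8*u
(2) = (t - 4*sqrt(2))*(t + 5*sqrt(2)/2)
(3) = h*(h + 2)^2
(4) = p^4 - 3*p^3 - 3*p^2 + 7*p + 6
(5) = (g - 2)^2*(g + 2)*(g + 7)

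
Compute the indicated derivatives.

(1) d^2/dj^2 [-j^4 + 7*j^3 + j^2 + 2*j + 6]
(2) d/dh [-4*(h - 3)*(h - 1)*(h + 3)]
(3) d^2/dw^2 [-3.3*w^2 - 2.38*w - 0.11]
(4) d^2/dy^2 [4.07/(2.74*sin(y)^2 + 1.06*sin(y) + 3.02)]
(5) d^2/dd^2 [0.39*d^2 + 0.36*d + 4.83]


(1) = -12*j^2 + 42*j + 2
(2) = -12*h^2 + 8*h + 36
(3) = -6.60000000000000
(4) = (-122.223728*sin(y)^4 - 35.462724*sin(y)^3 + 313.476284*sin(y)^2 + 83.954332*sin(y) - 58.210768)/(2.74*sin(y)^2 + 1.06*sin(y) + 3.02)^3
(5) = 0.780000000000000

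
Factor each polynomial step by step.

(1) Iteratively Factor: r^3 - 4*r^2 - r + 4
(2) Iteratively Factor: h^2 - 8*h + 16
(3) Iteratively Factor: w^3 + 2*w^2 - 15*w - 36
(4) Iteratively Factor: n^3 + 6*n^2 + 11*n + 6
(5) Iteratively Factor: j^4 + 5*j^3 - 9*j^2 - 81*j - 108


(1) = (r + 1)*(r^2 - 5*r + 4) = (r - 1)*(r + 1)*(r - 4)
(2) = (h - 4)*(h - 4)
(3) = (w + 3)*(w^2 - w - 12) = (w + 3)^2*(w - 4)
(4) = (n + 3)*(n^2 + 3*n + 2) = (n + 1)*(n + 3)*(n + 2)
(5) = (j - 4)*(j^3 + 9*j^2 + 27*j + 27) = (j - 4)*(j + 3)*(j^2 + 6*j + 9) = (j - 4)*(j + 3)^2*(j + 3)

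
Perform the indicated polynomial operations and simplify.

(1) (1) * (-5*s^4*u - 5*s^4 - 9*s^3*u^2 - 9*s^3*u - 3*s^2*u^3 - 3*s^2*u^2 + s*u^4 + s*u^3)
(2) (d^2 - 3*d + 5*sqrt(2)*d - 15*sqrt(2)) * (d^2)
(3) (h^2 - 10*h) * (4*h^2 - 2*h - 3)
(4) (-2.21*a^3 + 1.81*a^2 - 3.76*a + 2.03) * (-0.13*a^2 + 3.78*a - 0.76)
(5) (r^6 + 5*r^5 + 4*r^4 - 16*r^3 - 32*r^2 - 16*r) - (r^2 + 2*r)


(1) = -5*s^4*u - 5*s^4 - 9*s^3*u^2 - 9*s^3*u - 3*s^2*u^3 - 3*s^2*u^2 + s*u^4 + s*u^3
(2) = d^4 - 3*d^3 + 5*sqrt(2)*d^3 - 15*sqrt(2)*d^2
(3) = 4*h^4 - 42*h^3 + 17*h^2 + 30*h
(4) = 0.2873*a^5 - 8.5891*a^4 + 9.0102*a^3 - 15.8523*a^2 + 10.531*a - 1.5428
(5) = r^6 + 5*r^5 + 4*r^4 - 16*r^3 - 33*r^2 - 18*r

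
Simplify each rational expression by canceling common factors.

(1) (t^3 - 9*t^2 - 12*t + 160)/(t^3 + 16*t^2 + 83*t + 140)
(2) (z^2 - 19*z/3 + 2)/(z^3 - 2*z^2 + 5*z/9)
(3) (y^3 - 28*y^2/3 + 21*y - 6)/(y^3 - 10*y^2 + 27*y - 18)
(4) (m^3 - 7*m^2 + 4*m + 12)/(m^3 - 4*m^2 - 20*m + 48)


(1) = (t^2 - 13*t + 40)/(t^2 + 12*t + 35)
(2) = (3*z - 18)/(3*z^2 - 5*z)
(3) = (3*y - 1)/(3*y - 3)
(4) = (m + 1)/(m + 4)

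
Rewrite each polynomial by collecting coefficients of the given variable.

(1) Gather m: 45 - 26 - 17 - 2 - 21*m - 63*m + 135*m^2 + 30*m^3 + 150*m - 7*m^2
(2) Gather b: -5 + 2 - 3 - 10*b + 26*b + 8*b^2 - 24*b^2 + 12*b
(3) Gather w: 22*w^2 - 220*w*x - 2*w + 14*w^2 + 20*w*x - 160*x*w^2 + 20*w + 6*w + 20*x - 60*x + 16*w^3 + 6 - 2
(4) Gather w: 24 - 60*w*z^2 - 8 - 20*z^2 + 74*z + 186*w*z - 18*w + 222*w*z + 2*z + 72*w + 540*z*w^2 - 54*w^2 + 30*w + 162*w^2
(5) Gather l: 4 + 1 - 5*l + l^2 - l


(1) = 30*m^3 + 128*m^2 + 66*m
(2) = -16*b^2 + 28*b - 6
(3) = 16*w^3 + w^2*(36 - 160*x) + w*(24 - 200*x) - 40*x + 4
(4) = w^2*(540*z + 108) + w*(-60*z^2 + 408*z + 84) - 20*z^2 + 76*z + 16
(5) = l^2 - 6*l + 5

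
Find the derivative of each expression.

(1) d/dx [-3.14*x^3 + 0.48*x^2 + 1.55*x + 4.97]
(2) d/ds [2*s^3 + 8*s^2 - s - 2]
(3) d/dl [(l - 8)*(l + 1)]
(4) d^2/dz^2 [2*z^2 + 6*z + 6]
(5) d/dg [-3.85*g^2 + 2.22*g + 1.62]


(1) = -9.42*x^2 + 0.96*x + 1.55
(2) = 6*s^2 + 16*s - 1
(3) = 2*l - 7
(4) = 4
(5) = 2.22 - 7.7*g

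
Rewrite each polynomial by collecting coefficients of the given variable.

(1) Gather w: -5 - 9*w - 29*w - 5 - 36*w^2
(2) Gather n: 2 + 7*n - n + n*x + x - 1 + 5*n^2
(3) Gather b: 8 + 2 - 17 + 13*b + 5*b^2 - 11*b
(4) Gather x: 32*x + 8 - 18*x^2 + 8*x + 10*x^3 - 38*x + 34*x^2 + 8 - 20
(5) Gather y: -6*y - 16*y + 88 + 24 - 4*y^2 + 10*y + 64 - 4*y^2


(1) = -36*w^2 - 38*w - 10
(2) = 5*n^2 + n*(x + 6) + x + 1
(3) = 5*b^2 + 2*b - 7
(4) = 10*x^3 + 16*x^2 + 2*x - 4
(5) = -8*y^2 - 12*y + 176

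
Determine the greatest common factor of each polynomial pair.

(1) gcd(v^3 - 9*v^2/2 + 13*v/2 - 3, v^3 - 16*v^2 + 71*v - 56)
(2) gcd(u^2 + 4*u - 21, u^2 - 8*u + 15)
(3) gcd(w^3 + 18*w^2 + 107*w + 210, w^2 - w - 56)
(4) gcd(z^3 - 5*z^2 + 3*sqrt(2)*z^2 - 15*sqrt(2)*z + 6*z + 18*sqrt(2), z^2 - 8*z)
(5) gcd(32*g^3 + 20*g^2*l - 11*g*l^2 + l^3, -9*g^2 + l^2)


(1) = gcd((v - 2)*(v - 3/2)*(v - 1), (v - 8)*(v - 7)*(v - 1)) = v - 1
(2) = u - 3
(3) = w + 7
(4) = 1
(5) = gcd((-8*g + l)*(-4*g + l)*(g + l), (-3*g + l)*(3*g + l)) = 1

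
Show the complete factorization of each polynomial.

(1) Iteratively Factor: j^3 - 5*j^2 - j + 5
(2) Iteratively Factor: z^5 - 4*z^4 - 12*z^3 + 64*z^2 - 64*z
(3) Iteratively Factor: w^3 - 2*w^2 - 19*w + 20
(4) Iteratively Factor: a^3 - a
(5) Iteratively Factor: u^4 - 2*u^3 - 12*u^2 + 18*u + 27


(1) = (j - 1)*(j^2 - 4*j - 5) = (j - 1)*(j + 1)*(j - 5)
(2) = (z - 2)*(z^4 - 2*z^3 - 16*z^2 + 32*z) = (z - 2)*(z + 4)*(z^3 - 6*z^2 + 8*z) = z*(z - 2)*(z + 4)*(z^2 - 6*z + 8) = z*(z - 4)*(z - 2)*(z + 4)*(z - 2)
(3) = (w + 4)*(w^2 - 6*w + 5) = (w - 1)*(w + 4)*(w - 5)
(4) = (a + 1)*(a^2 - a) = a*(a + 1)*(a - 1)
(5) = (u - 3)*(u^3 + u^2 - 9*u - 9) = (u - 3)*(u + 3)*(u^2 - 2*u - 3) = (u - 3)*(u + 1)*(u + 3)*(u - 3)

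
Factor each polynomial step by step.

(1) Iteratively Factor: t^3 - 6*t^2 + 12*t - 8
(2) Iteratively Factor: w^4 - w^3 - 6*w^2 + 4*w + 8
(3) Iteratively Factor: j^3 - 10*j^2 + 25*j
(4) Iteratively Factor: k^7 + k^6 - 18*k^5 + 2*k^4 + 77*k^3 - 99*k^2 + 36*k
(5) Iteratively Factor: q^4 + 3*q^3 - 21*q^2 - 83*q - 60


(1) = (t - 2)*(t^2 - 4*t + 4) = (t - 2)^2*(t - 2)
(2) = (w + 2)*(w^3 - 3*w^2 + 4) = (w - 2)*(w + 2)*(w^2 - w - 2) = (w - 2)*(w + 1)*(w + 2)*(w - 2)
(3) = (j - 5)*(j^2 - 5*j) = (j - 5)^2*(j)
(4) = (k + 3)*(k^6 - 2*k^5 - 12*k^4 + 38*k^3 - 37*k^2 + 12*k) = (k + 3)*(k + 4)*(k^5 - 6*k^4 + 12*k^3 - 10*k^2 + 3*k) = (k - 3)*(k + 3)*(k + 4)*(k^4 - 3*k^3 + 3*k^2 - k) = k*(k - 3)*(k + 3)*(k + 4)*(k^3 - 3*k^2 + 3*k - 1) = k*(k - 3)*(k - 1)*(k + 3)*(k + 4)*(k^2 - 2*k + 1) = k*(k - 3)*(k - 1)^2*(k + 3)*(k + 4)*(k - 1)
(5) = (q + 1)*(q^3 + 2*q^2 - 23*q - 60) = (q - 5)*(q + 1)*(q^2 + 7*q + 12) = (q - 5)*(q + 1)*(q + 3)*(q + 4)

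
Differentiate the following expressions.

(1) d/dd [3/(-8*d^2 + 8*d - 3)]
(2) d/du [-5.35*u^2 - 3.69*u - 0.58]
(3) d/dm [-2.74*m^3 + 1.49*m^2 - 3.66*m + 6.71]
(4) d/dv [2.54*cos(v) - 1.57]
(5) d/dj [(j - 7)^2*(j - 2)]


(1) = 24*(2*d - 1)/(8*d^2 - 8*d + 3)^2
(2) = -10.7*u - 3.69
(3) = -8.22*m^2 + 2.98*m - 3.66
(4) = -2.54*sin(v)
(5) = (j - 7)*(3*j - 11)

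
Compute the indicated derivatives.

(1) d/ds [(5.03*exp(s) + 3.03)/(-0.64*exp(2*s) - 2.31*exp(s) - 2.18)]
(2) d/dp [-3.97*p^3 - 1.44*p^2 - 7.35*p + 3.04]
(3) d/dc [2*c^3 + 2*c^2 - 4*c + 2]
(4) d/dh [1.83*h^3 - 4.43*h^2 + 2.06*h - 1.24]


(1) = (3.2192*exp(2*s) + 3.8784*exp(s) - 3.9661)*exp(s)/(0.4096*exp(4*s) + 2.9568*exp(3*s) + 8.1265*exp(2*s) + 10.0716*exp(s) + 4.7524)
(2) = -11.91*p^2 - 2.88*p - 7.35
(3) = 6*c^2 + 4*c - 4
(4) = 5.49*h^2 - 8.86*h + 2.06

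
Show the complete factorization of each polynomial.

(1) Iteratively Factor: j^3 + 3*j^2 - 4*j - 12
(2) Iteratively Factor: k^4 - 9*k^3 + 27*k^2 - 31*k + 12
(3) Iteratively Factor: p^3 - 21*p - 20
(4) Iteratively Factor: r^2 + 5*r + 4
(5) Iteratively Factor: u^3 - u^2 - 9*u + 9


(1) = (j - 2)*(j^2 + 5*j + 6) = (j - 2)*(j + 3)*(j + 2)
(2) = (k - 1)*(k^3 - 8*k^2 + 19*k - 12) = (k - 1)^2*(k^2 - 7*k + 12) = (k - 4)*(k - 1)^2*(k - 3)
(3) = (p + 1)*(p^2 - p - 20) = (p + 1)*(p + 4)*(p - 5)
(4) = (r + 4)*(r + 1)
(5) = (u + 3)*(u^2 - 4*u + 3) = (u - 1)*(u + 3)*(u - 3)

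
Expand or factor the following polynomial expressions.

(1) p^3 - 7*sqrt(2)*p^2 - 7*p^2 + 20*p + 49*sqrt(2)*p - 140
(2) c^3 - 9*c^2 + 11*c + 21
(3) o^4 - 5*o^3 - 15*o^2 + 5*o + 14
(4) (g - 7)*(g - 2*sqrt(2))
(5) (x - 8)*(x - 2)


(1) = (p - 7)*(p - 5*sqrt(2))*(p - 2*sqrt(2))
(2) = (c - 7)*(c - 3)*(c + 1)
(3) = (o - 7)*(o - 1)*(o + 1)*(o + 2)
(4) = g^2 - 7*g - 2*sqrt(2)*g + 14*sqrt(2)
(5) = x^2 - 10*x + 16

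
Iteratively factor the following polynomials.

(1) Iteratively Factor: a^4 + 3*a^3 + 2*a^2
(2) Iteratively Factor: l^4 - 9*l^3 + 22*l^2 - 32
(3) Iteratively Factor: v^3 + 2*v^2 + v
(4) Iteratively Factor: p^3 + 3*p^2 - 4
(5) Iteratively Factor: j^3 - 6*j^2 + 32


(1) = (a)*(a^3 + 3*a^2 + 2*a) = a^2*(a^2 + 3*a + 2) = a^2*(a + 2)*(a + 1)
(2) = (l - 2)*(l^3 - 7*l^2 + 8*l + 16) = (l - 2)*(l + 1)*(l^2 - 8*l + 16) = (l - 4)*(l - 2)*(l + 1)*(l - 4)
(3) = (v)*(v^2 + 2*v + 1) = v*(v + 1)*(v + 1)
(4) = (p - 1)*(p^2 + 4*p + 4) = (p - 1)*(p + 2)*(p + 2)
(5) = (j + 2)*(j^2 - 8*j + 16) = (j - 4)*(j + 2)*(j - 4)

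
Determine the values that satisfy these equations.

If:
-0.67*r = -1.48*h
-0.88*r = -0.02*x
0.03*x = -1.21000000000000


Then:
h = -0.41
r = -0.92
x = -40.33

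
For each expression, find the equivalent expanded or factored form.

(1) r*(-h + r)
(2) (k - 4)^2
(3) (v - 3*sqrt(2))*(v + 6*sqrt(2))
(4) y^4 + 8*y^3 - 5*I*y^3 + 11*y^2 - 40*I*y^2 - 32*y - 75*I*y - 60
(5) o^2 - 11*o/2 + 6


(1) = -h*r + r^2
(2) = k^2 - 8*k + 16
(3) = v^2 + 3*sqrt(2)*v - 36
(4) = (y + 3)*(y + 5)*(y - 4*I)*(y - I)
(5) = (o - 4)*(o - 3/2)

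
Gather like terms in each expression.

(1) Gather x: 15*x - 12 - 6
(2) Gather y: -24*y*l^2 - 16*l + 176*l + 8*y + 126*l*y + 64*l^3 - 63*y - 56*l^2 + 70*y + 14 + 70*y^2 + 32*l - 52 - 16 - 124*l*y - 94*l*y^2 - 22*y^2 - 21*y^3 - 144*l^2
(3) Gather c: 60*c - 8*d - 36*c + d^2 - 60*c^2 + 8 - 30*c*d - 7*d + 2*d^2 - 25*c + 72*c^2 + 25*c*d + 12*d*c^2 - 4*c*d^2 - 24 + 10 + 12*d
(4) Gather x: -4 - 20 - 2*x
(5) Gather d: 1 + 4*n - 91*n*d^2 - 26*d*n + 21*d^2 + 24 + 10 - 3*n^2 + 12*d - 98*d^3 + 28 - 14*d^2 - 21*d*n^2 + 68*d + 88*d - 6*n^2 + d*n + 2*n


(1) = 15*x - 18
(2) = 64*l^3 - 200*l^2 + 192*l - 21*y^3 + y^2*(48 - 94*l) + y*(-24*l^2 + 2*l + 15) - 54
(3) = c^2*(12*d + 12) + c*(-4*d^2 - 5*d - 1) + 3*d^2 - 3*d - 6
(4) = -2*x - 24
(5) = -98*d^3 + d^2*(7 - 91*n) + d*(-21*n^2 - 25*n + 168) - 9*n^2 + 6*n + 63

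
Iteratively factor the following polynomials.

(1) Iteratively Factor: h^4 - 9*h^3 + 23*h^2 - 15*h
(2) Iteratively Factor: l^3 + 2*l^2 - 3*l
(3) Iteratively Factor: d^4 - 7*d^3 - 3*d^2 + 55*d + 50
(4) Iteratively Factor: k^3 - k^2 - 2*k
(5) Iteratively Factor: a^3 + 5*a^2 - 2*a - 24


(1) = (h)*(h^3 - 9*h^2 + 23*h - 15) = h*(h - 1)*(h^2 - 8*h + 15) = h*(h - 5)*(h - 1)*(h - 3)
(2) = (l + 3)*(l^2 - l) = l*(l + 3)*(l - 1)
(3) = (d + 1)*(d^3 - 8*d^2 + 5*d + 50) = (d - 5)*(d + 1)*(d^2 - 3*d - 10) = (d - 5)*(d + 1)*(d + 2)*(d - 5)
(4) = (k - 2)*(k^2 + k) = (k - 2)*(k + 1)*(k)
(5) = (a - 2)*(a^2 + 7*a + 12) = (a - 2)*(a + 3)*(a + 4)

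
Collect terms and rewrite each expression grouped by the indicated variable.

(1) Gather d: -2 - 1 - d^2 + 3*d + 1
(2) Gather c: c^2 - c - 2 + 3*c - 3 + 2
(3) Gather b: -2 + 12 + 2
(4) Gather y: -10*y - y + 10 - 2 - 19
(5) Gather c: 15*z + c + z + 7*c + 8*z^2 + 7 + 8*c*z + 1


(1) = -d^2 + 3*d - 2
(2) = c^2 + 2*c - 3
(3) = 12
(4) = -11*y - 11
(5) = c*(8*z + 8) + 8*z^2 + 16*z + 8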